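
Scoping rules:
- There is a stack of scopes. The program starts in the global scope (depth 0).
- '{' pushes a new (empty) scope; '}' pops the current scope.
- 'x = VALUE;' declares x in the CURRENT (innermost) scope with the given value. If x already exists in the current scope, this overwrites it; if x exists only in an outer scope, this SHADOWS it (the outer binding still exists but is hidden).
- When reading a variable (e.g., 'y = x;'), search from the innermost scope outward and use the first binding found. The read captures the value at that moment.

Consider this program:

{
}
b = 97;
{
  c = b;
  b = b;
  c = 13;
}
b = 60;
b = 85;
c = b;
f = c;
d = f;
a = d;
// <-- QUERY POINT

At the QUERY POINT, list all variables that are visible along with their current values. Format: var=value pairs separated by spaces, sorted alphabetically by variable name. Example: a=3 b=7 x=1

Step 1: enter scope (depth=1)
Step 2: exit scope (depth=0)
Step 3: declare b=97 at depth 0
Step 4: enter scope (depth=1)
Step 5: declare c=(read b)=97 at depth 1
Step 6: declare b=(read b)=97 at depth 1
Step 7: declare c=13 at depth 1
Step 8: exit scope (depth=0)
Step 9: declare b=60 at depth 0
Step 10: declare b=85 at depth 0
Step 11: declare c=(read b)=85 at depth 0
Step 12: declare f=(read c)=85 at depth 0
Step 13: declare d=(read f)=85 at depth 0
Step 14: declare a=(read d)=85 at depth 0
Visible at query point: a=85 b=85 c=85 d=85 f=85

Answer: a=85 b=85 c=85 d=85 f=85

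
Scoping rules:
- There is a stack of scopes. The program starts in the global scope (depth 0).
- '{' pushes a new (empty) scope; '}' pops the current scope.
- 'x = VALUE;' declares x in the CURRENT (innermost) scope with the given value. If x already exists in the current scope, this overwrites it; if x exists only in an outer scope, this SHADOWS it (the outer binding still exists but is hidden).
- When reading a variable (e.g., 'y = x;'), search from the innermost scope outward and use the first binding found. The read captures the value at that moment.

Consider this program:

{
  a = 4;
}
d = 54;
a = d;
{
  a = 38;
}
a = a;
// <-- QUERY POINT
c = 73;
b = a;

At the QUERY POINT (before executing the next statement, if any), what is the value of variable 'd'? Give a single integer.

Answer: 54

Derivation:
Step 1: enter scope (depth=1)
Step 2: declare a=4 at depth 1
Step 3: exit scope (depth=0)
Step 4: declare d=54 at depth 0
Step 5: declare a=(read d)=54 at depth 0
Step 6: enter scope (depth=1)
Step 7: declare a=38 at depth 1
Step 8: exit scope (depth=0)
Step 9: declare a=(read a)=54 at depth 0
Visible at query point: a=54 d=54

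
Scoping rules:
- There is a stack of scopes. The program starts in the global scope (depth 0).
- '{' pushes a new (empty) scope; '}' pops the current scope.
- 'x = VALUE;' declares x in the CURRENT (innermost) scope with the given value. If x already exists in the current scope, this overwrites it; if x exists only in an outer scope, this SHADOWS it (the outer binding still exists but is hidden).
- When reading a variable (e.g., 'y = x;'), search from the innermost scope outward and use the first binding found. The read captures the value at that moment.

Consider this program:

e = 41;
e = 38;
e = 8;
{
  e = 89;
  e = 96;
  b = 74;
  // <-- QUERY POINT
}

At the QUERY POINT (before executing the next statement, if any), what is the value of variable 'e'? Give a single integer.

Answer: 96

Derivation:
Step 1: declare e=41 at depth 0
Step 2: declare e=38 at depth 0
Step 3: declare e=8 at depth 0
Step 4: enter scope (depth=1)
Step 5: declare e=89 at depth 1
Step 6: declare e=96 at depth 1
Step 7: declare b=74 at depth 1
Visible at query point: b=74 e=96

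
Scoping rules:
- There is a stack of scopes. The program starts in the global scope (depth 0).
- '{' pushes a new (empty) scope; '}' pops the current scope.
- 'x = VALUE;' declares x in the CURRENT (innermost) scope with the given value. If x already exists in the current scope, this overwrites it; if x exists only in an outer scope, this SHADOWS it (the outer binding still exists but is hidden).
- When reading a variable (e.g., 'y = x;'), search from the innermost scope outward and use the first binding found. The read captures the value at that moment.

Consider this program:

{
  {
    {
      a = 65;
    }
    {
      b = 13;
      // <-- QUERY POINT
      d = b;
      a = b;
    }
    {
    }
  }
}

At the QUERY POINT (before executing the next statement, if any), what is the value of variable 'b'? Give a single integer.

Step 1: enter scope (depth=1)
Step 2: enter scope (depth=2)
Step 3: enter scope (depth=3)
Step 4: declare a=65 at depth 3
Step 5: exit scope (depth=2)
Step 6: enter scope (depth=3)
Step 7: declare b=13 at depth 3
Visible at query point: b=13

Answer: 13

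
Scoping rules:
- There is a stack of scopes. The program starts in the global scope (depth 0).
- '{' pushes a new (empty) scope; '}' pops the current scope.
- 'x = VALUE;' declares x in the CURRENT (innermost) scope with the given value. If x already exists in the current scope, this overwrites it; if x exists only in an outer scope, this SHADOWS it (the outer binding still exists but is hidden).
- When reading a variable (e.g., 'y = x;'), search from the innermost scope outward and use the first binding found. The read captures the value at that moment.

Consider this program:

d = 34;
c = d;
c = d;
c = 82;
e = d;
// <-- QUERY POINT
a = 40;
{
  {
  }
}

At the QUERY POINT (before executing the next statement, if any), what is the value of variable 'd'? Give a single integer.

Step 1: declare d=34 at depth 0
Step 2: declare c=(read d)=34 at depth 0
Step 3: declare c=(read d)=34 at depth 0
Step 4: declare c=82 at depth 0
Step 5: declare e=(read d)=34 at depth 0
Visible at query point: c=82 d=34 e=34

Answer: 34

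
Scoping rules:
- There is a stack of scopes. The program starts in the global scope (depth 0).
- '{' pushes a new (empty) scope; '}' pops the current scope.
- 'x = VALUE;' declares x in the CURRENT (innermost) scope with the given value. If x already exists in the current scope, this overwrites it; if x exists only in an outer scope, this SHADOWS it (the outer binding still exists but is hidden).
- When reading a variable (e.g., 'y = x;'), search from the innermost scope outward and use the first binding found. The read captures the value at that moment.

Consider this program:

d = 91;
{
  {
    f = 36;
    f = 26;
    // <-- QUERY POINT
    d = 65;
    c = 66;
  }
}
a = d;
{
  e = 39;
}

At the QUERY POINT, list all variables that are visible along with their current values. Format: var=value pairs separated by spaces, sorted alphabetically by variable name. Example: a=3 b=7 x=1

Answer: d=91 f=26

Derivation:
Step 1: declare d=91 at depth 0
Step 2: enter scope (depth=1)
Step 3: enter scope (depth=2)
Step 4: declare f=36 at depth 2
Step 5: declare f=26 at depth 2
Visible at query point: d=91 f=26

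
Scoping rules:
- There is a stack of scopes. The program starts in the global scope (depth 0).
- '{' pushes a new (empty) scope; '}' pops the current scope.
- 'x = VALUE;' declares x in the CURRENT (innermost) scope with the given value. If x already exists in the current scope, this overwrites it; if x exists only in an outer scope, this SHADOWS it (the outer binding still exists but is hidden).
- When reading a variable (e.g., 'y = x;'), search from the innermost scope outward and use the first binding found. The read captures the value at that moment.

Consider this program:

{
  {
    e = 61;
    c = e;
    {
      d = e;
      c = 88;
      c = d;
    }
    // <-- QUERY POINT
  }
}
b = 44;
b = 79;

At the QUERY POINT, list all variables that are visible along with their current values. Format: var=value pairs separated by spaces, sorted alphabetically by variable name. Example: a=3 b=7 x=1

Step 1: enter scope (depth=1)
Step 2: enter scope (depth=2)
Step 3: declare e=61 at depth 2
Step 4: declare c=(read e)=61 at depth 2
Step 5: enter scope (depth=3)
Step 6: declare d=(read e)=61 at depth 3
Step 7: declare c=88 at depth 3
Step 8: declare c=(read d)=61 at depth 3
Step 9: exit scope (depth=2)
Visible at query point: c=61 e=61

Answer: c=61 e=61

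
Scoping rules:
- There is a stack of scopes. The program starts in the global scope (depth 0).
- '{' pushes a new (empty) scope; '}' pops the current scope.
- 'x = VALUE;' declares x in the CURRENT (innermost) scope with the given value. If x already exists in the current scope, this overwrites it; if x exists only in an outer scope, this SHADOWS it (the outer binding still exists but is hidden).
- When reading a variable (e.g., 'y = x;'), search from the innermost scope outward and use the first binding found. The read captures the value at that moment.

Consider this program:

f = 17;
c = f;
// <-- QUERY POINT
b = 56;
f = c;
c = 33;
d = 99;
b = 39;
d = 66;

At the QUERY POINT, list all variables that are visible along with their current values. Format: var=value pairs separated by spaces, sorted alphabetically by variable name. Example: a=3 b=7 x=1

Step 1: declare f=17 at depth 0
Step 2: declare c=(read f)=17 at depth 0
Visible at query point: c=17 f=17

Answer: c=17 f=17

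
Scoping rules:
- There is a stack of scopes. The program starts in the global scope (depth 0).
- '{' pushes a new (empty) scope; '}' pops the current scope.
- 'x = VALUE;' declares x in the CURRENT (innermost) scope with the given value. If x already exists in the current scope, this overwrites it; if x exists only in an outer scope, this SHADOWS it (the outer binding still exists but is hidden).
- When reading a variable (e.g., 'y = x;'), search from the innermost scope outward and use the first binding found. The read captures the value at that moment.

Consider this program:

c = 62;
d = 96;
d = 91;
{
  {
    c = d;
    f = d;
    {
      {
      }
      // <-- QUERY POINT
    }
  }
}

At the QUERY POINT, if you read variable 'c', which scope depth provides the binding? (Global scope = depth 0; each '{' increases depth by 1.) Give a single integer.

Step 1: declare c=62 at depth 0
Step 2: declare d=96 at depth 0
Step 3: declare d=91 at depth 0
Step 4: enter scope (depth=1)
Step 5: enter scope (depth=2)
Step 6: declare c=(read d)=91 at depth 2
Step 7: declare f=(read d)=91 at depth 2
Step 8: enter scope (depth=3)
Step 9: enter scope (depth=4)
Step 10: exit scope (depth=3)
Visible at query point: c=91 d=91 f=91

Answer: 2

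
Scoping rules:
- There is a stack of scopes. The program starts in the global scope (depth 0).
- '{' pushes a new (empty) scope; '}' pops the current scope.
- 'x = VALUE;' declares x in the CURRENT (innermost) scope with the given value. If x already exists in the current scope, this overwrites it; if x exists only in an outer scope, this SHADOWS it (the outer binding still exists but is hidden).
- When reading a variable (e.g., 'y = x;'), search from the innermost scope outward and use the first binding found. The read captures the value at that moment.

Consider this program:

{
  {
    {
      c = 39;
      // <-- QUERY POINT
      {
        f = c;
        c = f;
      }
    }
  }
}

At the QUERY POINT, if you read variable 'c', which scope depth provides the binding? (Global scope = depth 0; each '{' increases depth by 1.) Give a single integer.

Answer: 3

Derivation:
Step 1: enter scope (depth=1)
Step 2: enter scope (depth=2)
Step 3: enter scope (depth=3)
Step 4: declare c=39 at depth 3
Visible at query point: c=39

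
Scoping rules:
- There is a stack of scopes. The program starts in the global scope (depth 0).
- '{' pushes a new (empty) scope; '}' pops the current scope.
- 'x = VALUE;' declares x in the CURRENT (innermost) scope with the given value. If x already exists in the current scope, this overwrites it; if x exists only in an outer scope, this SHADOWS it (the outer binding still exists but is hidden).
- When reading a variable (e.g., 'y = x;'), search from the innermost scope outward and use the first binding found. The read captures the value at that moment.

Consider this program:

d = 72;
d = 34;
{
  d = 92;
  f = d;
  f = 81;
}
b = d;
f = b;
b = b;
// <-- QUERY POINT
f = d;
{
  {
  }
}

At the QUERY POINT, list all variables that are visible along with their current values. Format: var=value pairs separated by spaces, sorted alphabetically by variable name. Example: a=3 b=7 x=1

Step 1: declare d=72 at depth 0
Step 2: declare d=34 at depth 0
Step 3: enter scope (depth=1)
Step 4: declare d=92 at depth 1
Step 5: declare f=(read d)=92 at depth 1
Step 6: declare f=81 at depth 1
Step 7: exit scope (depth=0)
Step 8: declare b=(read d)=34 at depth 0
Step 9: declare f=(read b)=34 at depth 0
Step 10: declare b=(read b)=34 at depth 0
Visible at query point: b=34 d=34 f=34

Answer: b=34 d=34 f=34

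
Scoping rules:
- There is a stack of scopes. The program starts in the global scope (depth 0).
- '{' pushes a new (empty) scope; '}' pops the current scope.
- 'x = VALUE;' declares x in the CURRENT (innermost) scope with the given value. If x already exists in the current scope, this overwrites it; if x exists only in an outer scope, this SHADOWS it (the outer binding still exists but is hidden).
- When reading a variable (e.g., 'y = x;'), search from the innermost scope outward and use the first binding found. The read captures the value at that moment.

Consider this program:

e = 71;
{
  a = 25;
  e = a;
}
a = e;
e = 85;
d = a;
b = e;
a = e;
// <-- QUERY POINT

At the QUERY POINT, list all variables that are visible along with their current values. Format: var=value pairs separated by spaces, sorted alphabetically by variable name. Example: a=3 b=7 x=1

Answer: a=85 b=85 d=71 e=85

Derivation:
Step 1: declare e=71 at depth 0
Step 2: enter scope (depth=1)
Step 3: declare a=25 at depth 1
Step 4: declare e=(read a)=25 at depth 1
Step 5: exit scope (depth=0)
Step 6: declare a=(read e)=71 at depth 0
Step 7: declare e=85 at depth 0
Step 8: declare d=(read a)=71 at depth 0
Step 9: declare b=(read e)=85 at depth 0
Step 10: declare a=(read e)=85 at depth 0
Visible at query point: a=85 b=85 d=71 e=85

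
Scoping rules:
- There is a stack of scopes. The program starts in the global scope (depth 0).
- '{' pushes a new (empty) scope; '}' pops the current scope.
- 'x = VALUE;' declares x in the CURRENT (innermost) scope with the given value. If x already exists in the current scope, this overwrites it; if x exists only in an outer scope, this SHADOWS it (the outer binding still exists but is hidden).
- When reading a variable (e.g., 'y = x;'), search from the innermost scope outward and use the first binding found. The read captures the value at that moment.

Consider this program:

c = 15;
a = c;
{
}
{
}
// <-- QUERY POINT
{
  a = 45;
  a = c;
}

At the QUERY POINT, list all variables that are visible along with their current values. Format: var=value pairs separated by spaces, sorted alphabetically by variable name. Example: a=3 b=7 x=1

Step 1: declare c=15 at depth 0
Step 2: declare a=(read c)=15 at depth 0
Step 3: enter scope (depth=1)
Step 4: exit scope (depth=0)
Step 5: enter scope (depth=1)
Step 6: exit scope (depth=0)
Visible at query point: a=15 c=15

Answer: a=15 c=15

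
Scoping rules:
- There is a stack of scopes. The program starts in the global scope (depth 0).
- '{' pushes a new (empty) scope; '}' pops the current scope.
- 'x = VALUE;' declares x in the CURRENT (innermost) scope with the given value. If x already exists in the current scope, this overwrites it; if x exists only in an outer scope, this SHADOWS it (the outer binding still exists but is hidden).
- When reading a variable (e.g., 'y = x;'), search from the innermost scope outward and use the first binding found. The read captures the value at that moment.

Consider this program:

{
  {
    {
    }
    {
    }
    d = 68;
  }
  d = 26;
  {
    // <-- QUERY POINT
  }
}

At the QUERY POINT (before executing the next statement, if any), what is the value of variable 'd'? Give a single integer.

Step 1: enter scope (depth=1)
Step 2: enter scope (depth=2)
Step 3: enter scope (depth=3)
Step 4: exit scope (depth=2)
Step 5: enter scope (depth=3)
Step 6: exit scope (depth=2)
Step 7: declare d=68 at depth 2
Step 8: exit scope (depth=1)
Step 9: declare d=26 at depth 1
Step 10: enter scope (depth=2)
Visible at query point: d=26

Answer: 26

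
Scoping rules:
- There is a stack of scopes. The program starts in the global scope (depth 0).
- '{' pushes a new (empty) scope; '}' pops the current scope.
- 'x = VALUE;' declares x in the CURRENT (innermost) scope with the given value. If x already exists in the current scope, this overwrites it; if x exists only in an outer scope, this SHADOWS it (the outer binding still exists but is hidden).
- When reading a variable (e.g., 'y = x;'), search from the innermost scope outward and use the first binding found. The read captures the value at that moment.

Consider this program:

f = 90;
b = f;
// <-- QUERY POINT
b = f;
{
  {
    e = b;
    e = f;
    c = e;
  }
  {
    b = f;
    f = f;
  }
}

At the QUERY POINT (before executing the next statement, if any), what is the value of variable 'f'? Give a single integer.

Answer: 90

Derivation:
Step 1: declare f=90 at depth 0
Step 2: declare b=(read f)=90 at depth 0
Visible at query point: b=90 f=90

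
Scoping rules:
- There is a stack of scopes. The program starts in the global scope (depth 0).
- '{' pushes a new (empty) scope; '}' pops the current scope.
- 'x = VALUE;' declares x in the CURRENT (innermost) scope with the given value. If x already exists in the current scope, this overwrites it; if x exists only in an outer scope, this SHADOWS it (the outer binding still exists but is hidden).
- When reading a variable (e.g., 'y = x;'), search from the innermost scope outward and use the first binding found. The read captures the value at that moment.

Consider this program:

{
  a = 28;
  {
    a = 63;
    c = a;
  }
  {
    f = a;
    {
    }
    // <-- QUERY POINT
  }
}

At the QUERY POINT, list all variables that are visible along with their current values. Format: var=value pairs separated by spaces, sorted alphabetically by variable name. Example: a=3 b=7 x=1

Answer: a=28 f=28

Derivation:
Step 1: enter scope (depth=1)
Step 2: declare a=28 at depth 1
Step 3: enter scope (depth=2)
Step 4: declare a=63 at depth 2
Step 5: declare c=(read a)=63 at depth 2
Step 6: exit scope (depth=1)
Step 7: enter scope (depth=2)
Step 8: declare f=(read a)=28 at depth 2
Step 9: enter scope (depth=3)
Step 10: exit scope (depth=2)
Visible at query point: a=28 f=28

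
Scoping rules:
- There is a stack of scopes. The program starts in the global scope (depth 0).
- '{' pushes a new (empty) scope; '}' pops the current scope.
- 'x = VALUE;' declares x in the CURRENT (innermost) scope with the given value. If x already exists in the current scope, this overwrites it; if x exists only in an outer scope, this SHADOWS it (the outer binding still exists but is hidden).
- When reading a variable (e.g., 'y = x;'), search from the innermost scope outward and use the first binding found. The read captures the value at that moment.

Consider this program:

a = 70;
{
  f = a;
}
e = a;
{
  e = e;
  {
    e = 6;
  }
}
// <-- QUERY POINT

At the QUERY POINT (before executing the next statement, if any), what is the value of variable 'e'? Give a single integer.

Answer: 70

Derivation:
Step 1: declare a=70 at depth 0
Step 2: enter scope (depth=1)
Step 3: declare f=(read a)=70 at depth 1
Step 4: exit scope (depth=0)
Step 5: declare e=(read a)=70 at depth 0
Step 6: enter scope (depth=1)
Step 7: declare e=(read e)=70 at depth 1
Step 8: enter scope (depth=2)
Step 9: declare e=6 at depth 2
Step 10: exit scope (depth=1)
Step 11: exit scope (depth=0)
Visible at query point: a=70 e=70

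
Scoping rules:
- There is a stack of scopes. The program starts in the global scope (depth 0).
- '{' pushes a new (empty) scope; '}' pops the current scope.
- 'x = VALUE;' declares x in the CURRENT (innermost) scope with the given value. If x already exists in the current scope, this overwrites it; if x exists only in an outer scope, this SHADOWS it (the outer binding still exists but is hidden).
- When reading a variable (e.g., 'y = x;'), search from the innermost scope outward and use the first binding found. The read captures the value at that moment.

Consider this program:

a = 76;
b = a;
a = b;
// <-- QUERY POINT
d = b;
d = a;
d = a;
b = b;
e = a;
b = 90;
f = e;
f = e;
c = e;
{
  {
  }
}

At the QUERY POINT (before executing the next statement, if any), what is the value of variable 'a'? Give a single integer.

Answer: 76

Derivation:
Step 1: declare a=76 at depth 0
Step 2: declare b=(read a)=76 at depth 0
Step 3: declare a=(read b)=76 at depth 0
Visible at query point: a=76 b=76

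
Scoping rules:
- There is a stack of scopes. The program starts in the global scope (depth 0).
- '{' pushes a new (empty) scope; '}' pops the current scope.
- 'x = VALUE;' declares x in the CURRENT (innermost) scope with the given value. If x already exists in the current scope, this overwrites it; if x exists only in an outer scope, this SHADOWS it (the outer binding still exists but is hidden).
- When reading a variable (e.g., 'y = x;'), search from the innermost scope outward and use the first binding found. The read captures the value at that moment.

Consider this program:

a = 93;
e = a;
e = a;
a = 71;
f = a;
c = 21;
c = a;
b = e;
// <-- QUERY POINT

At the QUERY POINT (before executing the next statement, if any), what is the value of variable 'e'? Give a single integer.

Step 1: declare a=93 at depth 0
Step 2: declare e=(read a)=93 at depth 0
Step 3: declare e=(read a)=93 at depth 0
Step 4: declare a=71 at depth 0
Step 5: declare f=(read a)=71 at depth 0
Step 6: declare c=21 at depth 0
Step 7: declare c=(read a)=71 at depth 0
Step 8: declare b=(read e)=93 at depth 0
Visible at query point: a=71 b=93 c=71 e=93 f=71

Answer: 93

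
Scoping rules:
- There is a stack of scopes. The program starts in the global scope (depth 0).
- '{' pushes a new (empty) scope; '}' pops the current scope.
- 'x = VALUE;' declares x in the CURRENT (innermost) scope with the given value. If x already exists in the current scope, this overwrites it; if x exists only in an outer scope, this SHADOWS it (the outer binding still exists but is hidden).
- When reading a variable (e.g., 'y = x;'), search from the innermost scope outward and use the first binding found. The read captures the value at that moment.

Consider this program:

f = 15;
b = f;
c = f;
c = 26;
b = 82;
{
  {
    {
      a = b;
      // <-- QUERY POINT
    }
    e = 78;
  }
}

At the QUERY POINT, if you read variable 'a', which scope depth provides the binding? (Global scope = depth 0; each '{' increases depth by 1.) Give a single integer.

Answer: 3

Derivation:
Step 1: declare f=15 at depth 0
Step 2: declare b=(read f)=15 at depth 0
Step 3: declare c=(read f)=15 at depth 0
Step 4: declare c=26 at depth 0
Step 5: declare b=82 at depth 0
Step 6: enter scope (depth=1)
Step 7: enter scope (depth=2)
Step 8: enter scope (depth=3)
Step 9: declare a=(read b)=82 at depth 3
Visible at query point: a=82 b=82 c=26 f=15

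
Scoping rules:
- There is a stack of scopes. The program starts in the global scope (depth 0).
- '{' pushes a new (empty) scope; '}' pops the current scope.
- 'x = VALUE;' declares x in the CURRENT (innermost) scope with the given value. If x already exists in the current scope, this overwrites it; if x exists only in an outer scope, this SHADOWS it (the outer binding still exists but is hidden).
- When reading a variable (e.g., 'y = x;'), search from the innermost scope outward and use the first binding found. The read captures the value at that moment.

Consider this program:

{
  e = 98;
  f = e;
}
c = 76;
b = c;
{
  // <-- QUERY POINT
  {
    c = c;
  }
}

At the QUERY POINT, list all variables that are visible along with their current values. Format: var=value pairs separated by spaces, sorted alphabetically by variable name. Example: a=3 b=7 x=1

Step 1: enter scope (depth=1)
Step 2: declare e=98 at depth 1
Step 3: declare f=(read e)=98 at depth 1
Step 4: exit scope (depth=0)
Step 5: declare c=76 at depth 0
Step 6: declare b=(read c)=76 at depth 0
Step 7: enter scope (depth=1)
Visible at query point: b=76 c=76

Answer: b=76 c=76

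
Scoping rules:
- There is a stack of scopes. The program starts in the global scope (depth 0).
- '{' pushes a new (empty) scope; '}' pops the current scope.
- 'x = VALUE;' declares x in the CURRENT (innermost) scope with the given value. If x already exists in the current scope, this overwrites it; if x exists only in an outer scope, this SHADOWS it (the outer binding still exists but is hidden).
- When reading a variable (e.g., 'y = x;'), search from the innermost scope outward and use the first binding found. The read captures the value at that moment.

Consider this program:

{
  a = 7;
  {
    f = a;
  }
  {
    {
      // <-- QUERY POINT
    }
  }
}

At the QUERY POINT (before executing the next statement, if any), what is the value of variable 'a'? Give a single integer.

Step 1: enter scope (depth=1)
Step 2: declare a=7 at depth 1
Step 3: enter scope (depth=2)
Step 4: declare f=(read a)=7 at depth 2
Step 5: exit scope (depth=1)
Step 6: enter scope (depth=2)
Step 7: enter scope (depth=3)
Visible at query point: a=7

Answer: 7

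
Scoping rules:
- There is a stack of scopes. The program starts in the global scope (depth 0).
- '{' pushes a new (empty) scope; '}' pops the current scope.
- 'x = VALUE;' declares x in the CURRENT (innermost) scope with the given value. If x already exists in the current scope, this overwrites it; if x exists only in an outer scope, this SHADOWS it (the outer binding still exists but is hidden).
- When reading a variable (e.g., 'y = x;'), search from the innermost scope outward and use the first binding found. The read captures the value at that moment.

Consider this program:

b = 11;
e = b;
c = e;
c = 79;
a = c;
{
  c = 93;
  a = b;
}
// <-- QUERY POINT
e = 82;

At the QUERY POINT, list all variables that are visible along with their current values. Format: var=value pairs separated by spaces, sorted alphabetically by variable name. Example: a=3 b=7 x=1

Step 1: declare b=11 at depth 0
Step 2: declare e=(read b)=11 at depth 0
Step 3: declare c=(read e)=11 at depth 0
Step 4: declare c=79 at depth 0
Step 5: declare a=(read c)=79 at depth 0
Step 6: enter scope (depth=1)
Step 7: declare c=93 at depth 1
Step 8: declare a=(read b)=11 at depth 1
Step 9: exit scope (depth=0)
Visible at query point: a=79 b=11 c=79 e=11

Answer: a=79 b=11 c=79 e=11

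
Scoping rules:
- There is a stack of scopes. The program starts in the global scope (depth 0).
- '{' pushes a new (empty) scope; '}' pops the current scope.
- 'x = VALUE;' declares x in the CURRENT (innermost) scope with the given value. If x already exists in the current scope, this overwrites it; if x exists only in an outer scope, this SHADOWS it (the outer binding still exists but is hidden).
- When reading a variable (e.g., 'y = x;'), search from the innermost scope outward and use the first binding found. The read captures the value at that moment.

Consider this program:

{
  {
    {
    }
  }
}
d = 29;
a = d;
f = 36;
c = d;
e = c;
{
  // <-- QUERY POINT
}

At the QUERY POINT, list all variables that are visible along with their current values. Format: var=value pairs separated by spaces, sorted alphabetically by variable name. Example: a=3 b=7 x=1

Step 1: enter scope (depth=1)
Step 2: enter scope (depth=2)
Step 3: enter scope (depth=3)
Step 4: exit scope (depth=2)
Step 5: exit scope (depth=1)
Step 6: exit scope (depth=0)
Step 7: declare d=29 at depth 0
Step 8: declare a=(read d)=29 at depth 0
Step 9: declare f=36 at depth 0
Step 10: declare c=(read d)=29 at depth 0
Step 11: declare e=(read c)=29 at depth 0
Step 12: enter scope (depth=1)
Visible at query point: a=29 c=29 d=29 e=29 f=36

Answer: a=29 c=29 d=29 e=29 f=36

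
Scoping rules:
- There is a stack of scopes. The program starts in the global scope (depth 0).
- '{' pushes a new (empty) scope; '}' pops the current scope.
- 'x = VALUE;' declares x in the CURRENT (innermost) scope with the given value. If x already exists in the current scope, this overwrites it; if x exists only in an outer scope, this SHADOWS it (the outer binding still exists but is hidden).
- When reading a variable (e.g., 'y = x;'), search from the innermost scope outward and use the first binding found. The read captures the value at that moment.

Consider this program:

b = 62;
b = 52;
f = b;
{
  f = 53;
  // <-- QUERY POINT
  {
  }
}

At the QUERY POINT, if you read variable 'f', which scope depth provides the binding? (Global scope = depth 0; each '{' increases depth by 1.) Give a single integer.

Step 1: declare b=62 at depth 0
Step 2: declare b=52 at depth 0
Step 3: declare f=(read b)=52 at depth 0
Step 4: enter scope (depth=1)
Step 5: declare f=53 at depth 1
Visible at query point: b=52 f=53

Answer: 1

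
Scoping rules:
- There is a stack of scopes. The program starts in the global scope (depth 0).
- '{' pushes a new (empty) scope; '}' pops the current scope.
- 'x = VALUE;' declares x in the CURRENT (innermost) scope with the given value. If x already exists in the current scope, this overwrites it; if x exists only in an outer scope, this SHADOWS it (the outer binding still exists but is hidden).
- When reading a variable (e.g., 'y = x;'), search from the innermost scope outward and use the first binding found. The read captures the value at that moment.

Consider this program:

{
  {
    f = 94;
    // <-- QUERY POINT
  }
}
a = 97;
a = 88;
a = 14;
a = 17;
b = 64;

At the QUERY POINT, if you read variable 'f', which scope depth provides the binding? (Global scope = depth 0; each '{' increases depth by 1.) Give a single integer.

Step 1: enter scope (depth=1)
Step 2: enter scope (depth=2)
Step 3: declare f=94 at depth 2
Visible at query point: f=94

Answer: 2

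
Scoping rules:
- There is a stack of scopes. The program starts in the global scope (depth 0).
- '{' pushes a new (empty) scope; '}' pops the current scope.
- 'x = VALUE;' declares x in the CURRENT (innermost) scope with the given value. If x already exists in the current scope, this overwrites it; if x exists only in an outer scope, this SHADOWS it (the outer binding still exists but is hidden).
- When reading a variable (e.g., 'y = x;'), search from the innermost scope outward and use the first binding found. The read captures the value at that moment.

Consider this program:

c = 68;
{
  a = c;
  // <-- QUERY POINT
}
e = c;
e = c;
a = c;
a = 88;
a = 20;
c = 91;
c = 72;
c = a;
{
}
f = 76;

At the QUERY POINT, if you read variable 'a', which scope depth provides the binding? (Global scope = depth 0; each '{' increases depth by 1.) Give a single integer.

Step 1: declare c=68 at depth 0
Step 2: enter scope (depth=1)
Step 3: declare a=(read c)=68 at depth 1
Visible at query point: a=68 c=68

Answer: 1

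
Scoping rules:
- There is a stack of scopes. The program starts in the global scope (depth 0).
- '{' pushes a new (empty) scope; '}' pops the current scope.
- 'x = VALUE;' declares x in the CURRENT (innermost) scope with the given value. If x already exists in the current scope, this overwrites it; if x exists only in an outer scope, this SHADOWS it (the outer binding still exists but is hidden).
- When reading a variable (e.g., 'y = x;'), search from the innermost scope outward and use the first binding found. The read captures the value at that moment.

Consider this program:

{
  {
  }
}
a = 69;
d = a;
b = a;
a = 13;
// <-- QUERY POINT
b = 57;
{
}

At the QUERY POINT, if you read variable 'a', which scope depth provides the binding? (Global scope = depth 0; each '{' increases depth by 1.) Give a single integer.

Step 1: enter scope (depth=1)
Step 2: enter scope (depth=2)
Step 3: exit scope (depth=1)
Step 4: exit scope (depth=0)
Step 5: declare a=69 at depth 0
Step 6: declare d=(read a)=69 at depth 0
Step 7: declare b=(read a)=69 at depth 0
Step 8: declare a=13 at depth 0
Visible at query point: a=13 b=69 d=69

Answer: 0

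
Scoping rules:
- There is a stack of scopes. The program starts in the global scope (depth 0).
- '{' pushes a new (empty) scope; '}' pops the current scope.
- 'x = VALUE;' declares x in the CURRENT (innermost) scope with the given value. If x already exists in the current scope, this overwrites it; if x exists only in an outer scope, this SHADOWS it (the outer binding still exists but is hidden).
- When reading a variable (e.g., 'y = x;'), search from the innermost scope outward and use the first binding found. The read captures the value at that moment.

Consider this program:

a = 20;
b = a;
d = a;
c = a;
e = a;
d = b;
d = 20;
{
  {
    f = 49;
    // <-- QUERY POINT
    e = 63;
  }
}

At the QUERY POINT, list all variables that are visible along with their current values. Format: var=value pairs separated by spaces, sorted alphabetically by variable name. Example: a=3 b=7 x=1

Answer: a=20 b=20 c=20 d=20 e=20 f=49

Derivation:
Step 1: declare a=20 at depth 0
Step 2: declare b=(read a)=20 at depth 0
Step 3: declare d=(read a)=20 at depth 0
Step 4: declare c=(read a)=20 at depth 0
Step 5: declare e=(read a)=20 at depth 0
Step 6: declare d=(read b)=20 at depth 0
Step 7: declare d=20 at depth 0
Step 8: enter scope (depth=1)
Step 9: enter scope (depth=2)
Step 10: declare f=49 at depth 2
Visible at query point: a=20 b=20 c=20 d=20 e=20 f=49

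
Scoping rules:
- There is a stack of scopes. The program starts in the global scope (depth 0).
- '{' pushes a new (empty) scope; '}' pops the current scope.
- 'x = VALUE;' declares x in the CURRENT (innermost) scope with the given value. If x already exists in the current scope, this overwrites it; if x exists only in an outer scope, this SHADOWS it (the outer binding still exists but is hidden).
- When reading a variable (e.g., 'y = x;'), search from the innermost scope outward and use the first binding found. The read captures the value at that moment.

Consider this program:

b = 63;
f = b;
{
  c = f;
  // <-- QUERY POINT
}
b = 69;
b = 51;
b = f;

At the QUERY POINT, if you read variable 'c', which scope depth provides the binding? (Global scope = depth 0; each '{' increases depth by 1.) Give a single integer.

Step 1: declare b=63 at depth 0
Step 2: declare f=(read b)=63 at depth 0
Step 3: enter scope (depth=1)
Step 4: declare c=(read f)=63 at depth 1
Visible at query point: b=63 c=63 f=63

Answer: 1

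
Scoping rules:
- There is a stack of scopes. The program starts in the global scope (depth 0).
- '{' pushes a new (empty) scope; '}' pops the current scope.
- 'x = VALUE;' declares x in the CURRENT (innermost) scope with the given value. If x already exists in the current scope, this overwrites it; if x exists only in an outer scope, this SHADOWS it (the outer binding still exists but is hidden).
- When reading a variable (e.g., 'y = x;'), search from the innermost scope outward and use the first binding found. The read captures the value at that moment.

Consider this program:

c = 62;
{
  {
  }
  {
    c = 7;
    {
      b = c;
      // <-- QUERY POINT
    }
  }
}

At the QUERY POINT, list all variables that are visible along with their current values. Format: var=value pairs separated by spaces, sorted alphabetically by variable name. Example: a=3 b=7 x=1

Answer: b=7 c=7

Derivation:
Step 1: declare c=62 at depth 0
Step 2: enter scope (depth=1)
Step 3: enter scope (depth=2)
Step 4: exit scope (depth=1)
Step 5: enter scope (depth=2)
Step 6: declare c=7 at depth 2
Step 7: enter scope (depth=3)
Step 8: declare b=(read c)=7 at depth 3
Visible at query point: b=7 c=7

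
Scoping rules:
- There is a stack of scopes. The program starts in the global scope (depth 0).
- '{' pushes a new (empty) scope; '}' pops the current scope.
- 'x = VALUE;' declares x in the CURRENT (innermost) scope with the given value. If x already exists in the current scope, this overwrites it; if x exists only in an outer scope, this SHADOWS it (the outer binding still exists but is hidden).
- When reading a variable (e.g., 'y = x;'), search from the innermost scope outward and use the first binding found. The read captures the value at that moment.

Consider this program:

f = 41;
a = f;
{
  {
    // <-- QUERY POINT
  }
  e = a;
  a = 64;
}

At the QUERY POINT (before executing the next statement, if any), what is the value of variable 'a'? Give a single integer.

Answer: 41

Derivation:
Step 1: declare f=41 at depth 0
Step 2: declare a=(read f)=41 at depth 0
Step 3: enter scope (depth=1)
Step 4: enter scope (depth=2)
Visible at query point: a=41 f=41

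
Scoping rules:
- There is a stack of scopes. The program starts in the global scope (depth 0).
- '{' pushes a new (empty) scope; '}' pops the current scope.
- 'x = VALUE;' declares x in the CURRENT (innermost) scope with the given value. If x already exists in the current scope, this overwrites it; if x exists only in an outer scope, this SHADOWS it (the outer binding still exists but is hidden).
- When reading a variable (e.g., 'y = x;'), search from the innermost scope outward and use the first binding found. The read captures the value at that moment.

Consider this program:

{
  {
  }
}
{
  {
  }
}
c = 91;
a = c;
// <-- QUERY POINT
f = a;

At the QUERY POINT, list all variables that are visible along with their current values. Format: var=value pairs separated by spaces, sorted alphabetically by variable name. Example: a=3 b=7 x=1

Answer: a=91 c=91

Derivation:
Step 1: enter scope (depth=1)
Step 2: enter scope (depth=2)
Step 3: exit scope (depth=1)
Step 4: exit scope (depth=0)
Step 5: enter scope (depth=1)
Step 6: enter scope (depth=2)
Step 7: exit scope (depth=1)
Step 8: exit scope (depth=0)
Step 9: declare c=91 at depth 0
Step 10: declare a=(read c)=91 at depth 0
Visible at query point: a=91 c=91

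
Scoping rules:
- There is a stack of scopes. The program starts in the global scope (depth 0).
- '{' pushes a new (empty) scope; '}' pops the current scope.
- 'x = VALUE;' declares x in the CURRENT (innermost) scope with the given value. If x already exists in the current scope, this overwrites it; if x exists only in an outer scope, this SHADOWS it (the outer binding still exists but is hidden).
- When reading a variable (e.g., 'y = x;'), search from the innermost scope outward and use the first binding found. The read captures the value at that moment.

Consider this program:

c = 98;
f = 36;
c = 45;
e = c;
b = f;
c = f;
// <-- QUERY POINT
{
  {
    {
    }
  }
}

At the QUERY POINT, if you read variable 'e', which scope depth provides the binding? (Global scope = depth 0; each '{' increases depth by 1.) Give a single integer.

Step 1: declare c=98 at depth 0
Step 2: declare f=36 at depth 0
Step 3: declare c=45 at depth 0
Step 4: declare e=(read c)=45 at depth 0
Step 5: declare b=(read f)=36 at depth 0
Step 6: declare c=(read f)=36 at depth 0
Visible at query point: b=36 c=36 e=45 f=36

Answer: 0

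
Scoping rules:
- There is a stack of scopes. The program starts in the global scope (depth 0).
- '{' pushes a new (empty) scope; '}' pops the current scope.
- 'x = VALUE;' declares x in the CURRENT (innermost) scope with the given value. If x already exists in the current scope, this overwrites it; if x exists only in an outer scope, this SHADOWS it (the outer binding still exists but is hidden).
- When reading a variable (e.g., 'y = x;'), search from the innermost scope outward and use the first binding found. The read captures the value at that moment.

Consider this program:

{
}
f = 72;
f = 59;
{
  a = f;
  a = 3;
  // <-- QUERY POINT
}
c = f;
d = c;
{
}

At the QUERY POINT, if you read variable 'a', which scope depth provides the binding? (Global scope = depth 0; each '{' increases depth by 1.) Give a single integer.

Answer: 1

Derivation:
Step 1: enter scope (depth=1)
Step 2: exit scope (depth=0)
Step 3: declare f=72 at depth 0
Step 4: declare f=59 at depth 0
Step 5: enter scope (depth=1)
Step 6: declare a=(read f)=59 at depth 1
Step 7: declare a=3 at depth 1
Visible at query point: a=3 f=59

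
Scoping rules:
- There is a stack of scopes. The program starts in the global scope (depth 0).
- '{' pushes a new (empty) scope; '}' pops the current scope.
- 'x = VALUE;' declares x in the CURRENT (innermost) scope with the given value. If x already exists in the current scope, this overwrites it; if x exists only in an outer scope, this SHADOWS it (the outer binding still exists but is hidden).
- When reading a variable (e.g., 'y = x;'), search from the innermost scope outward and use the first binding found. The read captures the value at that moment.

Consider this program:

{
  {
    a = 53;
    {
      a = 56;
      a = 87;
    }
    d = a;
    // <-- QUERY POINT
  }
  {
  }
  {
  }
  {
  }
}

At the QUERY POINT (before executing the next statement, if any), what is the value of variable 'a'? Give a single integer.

Step 1: enter scope (depth=1)
Step 2: enter scope (depth=2)
Step 3: declare a=53 at depth 2
Step 4: enter scope (depth=3)
Step 5: declare a=56 at depth 3
Step 6: declare a=87 at depth 3
Step 7: exit scope (depth=2)
Step 8: declare d=(read a)=53 at depth 2
Visible at query point: a=53 d=53

Answer: 53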